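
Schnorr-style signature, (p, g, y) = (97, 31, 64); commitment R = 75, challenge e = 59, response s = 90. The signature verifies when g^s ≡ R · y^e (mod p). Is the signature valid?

g^s mod p:
31^2 = 961 ≡ 88
31^4 ≡ 88^2 = 7744 ≡ 81
31^8 ≡ 81^2 = 6561 ≡ 62
31^16 ≡ 62^2 = 3844 ≡ 61
31^32 ≡ 61^2 = 3721 ≡ 35
31^64 ≡ 35^2 = 1225 ≡ 61
90 = 64 + 16 + 8 + 2, so 31^90 ≡ 61·61·62·88 ≡ 64 (mod 97)
R · y^e mod p:
64^2 = 4096 ≡ 22
64^4 ≡ 22^2 = 484 ≡ 96
64^8 ≡ 96^2 = 9216 ≡ 1
64^16 ≡ 1^2 = 1
64^32 ≡ 1^2 = 1
59 = 32 + 16 + 8 + 2 + 1, so 64^59 ≡ 1·1·1·22·64 ≡ 50 (mod 97)
75·50 = 3750 ≡ 64 (mod 97)
64 ≡ 64 (mod 97); signature holds.

valid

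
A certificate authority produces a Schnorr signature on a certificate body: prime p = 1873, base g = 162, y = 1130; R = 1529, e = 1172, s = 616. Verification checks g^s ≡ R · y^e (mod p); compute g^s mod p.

162^616 mod 1873 = 1386

1386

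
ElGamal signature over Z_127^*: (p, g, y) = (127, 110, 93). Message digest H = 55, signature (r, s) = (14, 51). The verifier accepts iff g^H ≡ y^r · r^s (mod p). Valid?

no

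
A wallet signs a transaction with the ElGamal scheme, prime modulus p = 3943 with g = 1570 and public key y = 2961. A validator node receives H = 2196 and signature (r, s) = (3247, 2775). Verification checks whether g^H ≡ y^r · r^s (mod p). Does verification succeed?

Left side g^H mod p:
1570^2 = 2464900 ≡ 525
1570^4 ≡ 525^2 = 275625 ≡ 3558
1570^8 ≡ 3558^2 = 12659364 ≡ 2334
1570^16 ≡ 2334^2 = 5447556 ≡ 2273
1570^32 ≡ 2273^2 = 5166529 ≡ 1199
1570^64 ≡ 1199^2 = 1437601 ≡ 2349
1570^128 ≡ 2349^2 = 5517801 ≡ 1544
1570^256 ≡ 1544^2 = 2383936 ≡ 2364
1570^512 ≡ 2364^2 = 5588496 ≡ 1265
1570^1024 ≡ 1265^2 = 1600225 ≡ 3310
1570^2048 ≡ 3310^2 = 10956100 ≡ 2446
2196 = 2048 + 128 + 16 + 4, so 1570^2196 ≡ 2446·1544·2273·3558 ≡ 3694 (mod 3943)
Right side y^r · r^s mod p:
2961^2 = 8767521 ≡ 2232
2961^4 ≡ 2232^2 = 4981824 ≡ 1815
2961^8 ≡ 1815^2 = 3294225 ≡ 1820
2961^16 ≡ 1820^2 = 3312400 ≡ 280
2961^32 ≡ 280^2 = 78400 ≡ 3483
2961^64 ≡ 3483^2 = 12131289 ≡ 2621
2961^128 ≡ 2621^2 = 6869641 ≡ 935
2961^256 ≡ 935^2 = 874225 ≡ 2822
2961^512 ≡ 2822^2 = 7963684 ≡ 2767
2961^1024 ≡ 2767^2 = 7656289 ≡ 2926
2961^2048 ≡ 2926^2 = 8561476 ≡ 1223
3247 = 2048 + 1024 + 128 + 32 + 8 + 4 + 2 + 1, so 2961^3247 ≡ 1223·2926·935·3483·1820·1815·2232·2961 ≡ 3020 (mod 3943)
3247^2 = 10543009 ≡ 3370
3247^4 ≡ 3370^2 = 11356900 ≡ 1060
3247^8 ≡ 1060^2 = 1123600 ≡ 3788
3247^16 ≡ 3788^2 = 14348944 ≡ 367
3247^32 ≡ 367^2 = 134689 ≡ 627
3247^64 ≡ 627^2 = 393129 ≡ 2772
3247^128 ≡ 2772^2 = 7683984 ≡ 3020
3247^256 ≡ 3020^2 = 9120400 ≡ 241
3247^512 ≡ 241^2 = 58081 ≡ 2879
3247^1024 ≡ 2879^2 = 8288641 ≡ 455
3247^2048 ≡ 455^2 = 207025 ≡ 1989
2775 = 2048 + 512 + 128 + 64 + 16 + 4 + 2 + 1, so 3247^2775 ≡ 1989·2879·3020·2772·367·1060·3370·3247 ≡ 612 (mod 3943)
3020·612 = 1848240 ≡ 2916 (mod 3943)
3694 ≠ 2916, so verification fails.

fails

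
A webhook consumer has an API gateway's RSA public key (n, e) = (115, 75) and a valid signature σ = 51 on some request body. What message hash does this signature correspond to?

11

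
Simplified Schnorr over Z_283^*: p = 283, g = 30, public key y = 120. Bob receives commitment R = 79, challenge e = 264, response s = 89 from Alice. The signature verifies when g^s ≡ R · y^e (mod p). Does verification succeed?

passes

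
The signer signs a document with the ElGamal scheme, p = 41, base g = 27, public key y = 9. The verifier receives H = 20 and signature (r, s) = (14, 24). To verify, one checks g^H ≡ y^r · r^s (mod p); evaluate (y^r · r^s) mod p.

40

9^2 = 81 ≡ 40
9^4 ≡ 40^2 = 1600 ≡ 1
9^8 ≡ 1^2 = 1
14 = 8 + 4 + 2, so 9^14 ≡ 1·1·40 ≡ 40 (mod 41)
14^2 = 196 ≡ 32
14^4 ≡ 32^2 = 1024 ≡ 40
14^8 ≡ 40^2 = 1600 ≡ 1
14^16 ≡ 1^2 = 1
24 = 16 + 8, so 14^24 ≡ 1·1 ≡ 1 (mod 41)
y^r · r^s ≡ 40·1 = 40 ≡ 40 (mod 41)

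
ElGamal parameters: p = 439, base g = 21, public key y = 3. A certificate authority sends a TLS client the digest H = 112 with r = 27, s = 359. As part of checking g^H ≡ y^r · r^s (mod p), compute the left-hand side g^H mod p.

72

Squares mod 439: 21^1≡21, 21^2≡2, 21^4≡4, 21^8≡16, 21^16≡256, 21^32≡125, 21^64≡260
112 = 64 + 32 + 16, so 21^112 ≡ 260·125·256 ≡ 72 (mod 439)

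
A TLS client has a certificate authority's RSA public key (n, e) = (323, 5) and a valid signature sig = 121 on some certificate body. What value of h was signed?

49

sig^2 ≡ 121^2 = 14641 ≡ 106
sig^4 ≡ 106^2 = 11236 ≡ 254
5 = 4 + 1, so sig^5 ≡ 254·121 ≡ 49 (mod 323)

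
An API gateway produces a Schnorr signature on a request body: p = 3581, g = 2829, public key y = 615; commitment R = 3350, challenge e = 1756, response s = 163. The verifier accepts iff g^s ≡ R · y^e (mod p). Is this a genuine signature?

g^s mod p:
Squares mod 3581: 2829^1≡2829, 2829^2≡3287, 2829^4≡492, 2829^8≡2137, 2829^16≡994, 2829^32≡3261, 2829^64≡2132, 2829^128≡1135
163 = 128 + 32 + 2 + 1, so 2829^163 ≡ 1135·3261·3287·2829 ≡ 670 (mod 3581)
R · y^e mod p:
Squares mod 3581: 615^1≡615, 615^2≡2220, 615^4≡944, 615^8≡3048, 615^16≡1190, 615^32≡1605, 615^64≡1286, 615^128≡2955, 615^256≡1547, 615^512≡1101, 615^1024≡1823
1756 = 1024 + 512 + 128 + 64 + 16 + 8 + 4, so 615^1756 ≡ 1823·1101·2955·1286·1190·3048·944 ≡ 2865 (mod 3581)
3350·2865 = 9597750 ≡ 670 (mod 3581)
670 ≡ 670 (mod 3581); signature holds.

genuine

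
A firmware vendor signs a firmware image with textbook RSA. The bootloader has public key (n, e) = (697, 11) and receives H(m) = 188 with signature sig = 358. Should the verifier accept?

accept

sig^2 ≡ 358^2 = 128164 ≡ 613
sig^4 ≡ 613^2 = 375769 ≡ 86
sig^8 ≡ 86^2 = 7396 ≡ 426
11 = 8 + 2 + 1, so sig^11 ≡ 426·613·358 ≡ 188 (mod 697)
sig^11 mod 697 = 188 matches H(m).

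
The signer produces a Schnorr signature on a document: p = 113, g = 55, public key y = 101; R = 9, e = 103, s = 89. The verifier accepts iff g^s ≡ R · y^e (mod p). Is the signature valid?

invalid

g^s mod p:
55^2 = 3025 ≡ 87
55^4 ≡ 87^2 = 7569 ≡ 111
55^8 ≡ 111^2 = 12321 ≡ 4
55^16 ≡ 4^2 = 16
55^32 ≡ 16^2 = 256 ≡ 30
55^64 ≡ 30^2 = 900 ≡ 109
89 = 64 + 16 + 8 + 1, so 55^89 ≡ 109·16·4·55 ≡ 45 (mod 113)
R · y^e mod p:
101^2 = 10201 ≡ 31
101^4 ≡ 31^2 = 961 ≡ 57
101^8 ≡ 57^2 = 3249 ≡ 85
101^16 ≡ 85^2 = 7225 ≡ 106
101^32 ≡ 106^2 = 11236 ≡ 49
101^64 ≡ 49^2 = 2401 ≡ 28
103 = 64 + 32 + 4 + 2 + 1, so 101^103 ≡ 28·49·57·31·101 ≡ 75 (mod 113)
9·75 = 675 ≡ 110 (mod 113)
45 ≠ 110; the check fails.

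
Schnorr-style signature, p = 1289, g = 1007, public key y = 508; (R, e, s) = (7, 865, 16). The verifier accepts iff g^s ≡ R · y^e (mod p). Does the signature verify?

verifies

g^s mod p:
1007^16 mod 1289 = 1194
R · y^e mod p:
508^865 mod 1289 = 723
7·723 = 5061 ≡ 1194 (mod 1289)
1194 ≡ 1194 (mod 1289); signature holds.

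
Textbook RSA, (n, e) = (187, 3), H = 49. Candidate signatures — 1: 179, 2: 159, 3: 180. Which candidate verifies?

Candidate 1: Squares mod 187: 179^1≡179, 179^2≡64; 3 = 2 + 1, so 179^3 ≡ 64·179 ≡ 49 (mod 187)
  → matches H = 49
Candidate 2: Squares mod 187: 159^1≡159, 159^2≡36; 3 = 2 + 1, so 159^3 ≡ 36·159 ≡ 114 (mod 187)
Candidate 3: Squares mod 187: 180^1≡180, 180^2≡49; 3 = 2 + 1, so 180^3 ≡ 49·180 ≡ 31 (mod 187)

1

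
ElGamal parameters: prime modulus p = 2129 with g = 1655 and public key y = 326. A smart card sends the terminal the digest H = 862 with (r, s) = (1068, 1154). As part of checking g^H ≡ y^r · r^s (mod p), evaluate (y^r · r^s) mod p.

1071

Squares mod 2129: 326^1≡326, 326^2≡1955, 326^4≡470, 326^8≡1613, 326^16≡131, 326^32≡129, 326^64≡1738, 326^128≡1722, 326^256≡1716, 326^512≡249, 326^1024≡260
1068 = 1024 + 32 + 8 + 4, so 326^1068 ≡ 260·129·1613·470 ≡ 470 (mod 2129)
Squares mod 2129: 1068^1≡1068, 1068^2≡1609, 1068^4≡17, 1068^8≡289, 1068^16≡490, 1068^32≡1652, 1068^64≡1855, 1068^128≡561, 1068^256≡1758, 1068^512≡1385, 1068^1024≡2125
1154 = 1024 + 128 + 2, so 1068^1154 ≡ 2125·561·1609 ≡ 188 (mod 2129)
y^r · r^s ≡ 470·188 = 88360 ≡ 1071 (mod 2129)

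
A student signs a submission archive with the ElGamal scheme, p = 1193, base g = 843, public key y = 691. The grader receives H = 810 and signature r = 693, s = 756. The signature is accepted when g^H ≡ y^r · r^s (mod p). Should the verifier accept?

accept

Left side g^H mod p:
Squares mod 1193: 843^1≡843, 843^2≡814, 843^4≡481, 843^8≡1112, 843^16≡596, 843^32≡895, 843^64≡522, 843^128≡480, 843^256≡151, 843^512≡134
810 = 512 + 256 + 32 + 8 + 2, so 843^810 ≡ 134·151·895·1112·814 ≡ 1064 (mod 1193)
Right side y^r · r^s mod p:
Squares mod 1193: 691^1≡691, 691^2≡281, 691^4≡223, 691^8≡816, 691^16≡162, 691^32≡1191, 691^64≡4, 691^128≡16, 691^256≡256, 691^512≡1114
693 = 512 + 128 + 32 + 16 + 4 + 1, so 691^693 ≡ 1114·16·1191·162·223·691 ≡ 437 (mod 1193)
Squares mod 1193: 693^1≡693, 693^2≡663, 693^4≡545, 693^8≡1161, 693^16≡1024, 693^32≡1122, 693^64≡269, 693^128≡781, 693^256≡338, 693^512≡909
756 = 512 + 128 + 64 + 32 + 16 + 4, so 693^756 ≡ 909·781·269·1122·1024·545 ≡ 573 (mod 1193)
437·573 = 250401 ≡ 1064 (mod 1193)
1064 ≡ 1064 (mod 1193), so the signature is genuine.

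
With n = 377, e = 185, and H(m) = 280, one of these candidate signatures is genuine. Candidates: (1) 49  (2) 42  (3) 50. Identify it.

Candidate 1: 49^185 mod 377 = 199
Candidate 2: 42^185 mod 377 = 22
Candidate 3: 50^185 mod 377 = 280
  → matches H(m) = 280

3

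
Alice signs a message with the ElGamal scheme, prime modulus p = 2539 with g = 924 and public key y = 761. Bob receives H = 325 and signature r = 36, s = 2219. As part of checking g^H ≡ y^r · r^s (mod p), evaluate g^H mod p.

924^2 = 853776 ≡ 672
924^4 ≡ 672^2 = 451584 ≡ 2181
924^8 ≡ 2181^2 = 4756761 ≡ 1214
924^16 ≡ 1214^2 = 1473796 ≡ 1176
924^32 ≡ 1176^2 = 1382976 ≡ 1760
924^64 ≡ 1760^2 = 3097600 ≡ 20
924^128 ≡ 20^2 = 400
924^256 ≡ 400^2 = 160000 ≡ 43
325 = 256 + 64 + 4 + 1, so 924^325 ≡ 43·20·2181·924 ≡ 1135 (mod 2539)

1135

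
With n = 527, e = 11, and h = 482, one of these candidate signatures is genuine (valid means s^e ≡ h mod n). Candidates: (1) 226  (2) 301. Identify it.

Candidate 1: 226^2 = 51076 ≡ 484; 226^4 ≡ 484^2 = 234256 ≡ 268; 226^8 ≡ 268^2 = 71824 ≡ 152; 11 = 8 + 2 + 1, so 226^11 ≡ 152·484·226 ≡ 45 (mod 527)
Candidate 2: 301^2 = 90601 ≡ 484; 301^4 ≡ 484^2 = 234256 ≡ 268; 301^8 ≡ 268^2 = 71824 ≡ 152; 11 = 8 + 2 + 1, so 301^11 ≡ 152·484·301 ≡ 482 (mod 527)
  → matches h = 482

2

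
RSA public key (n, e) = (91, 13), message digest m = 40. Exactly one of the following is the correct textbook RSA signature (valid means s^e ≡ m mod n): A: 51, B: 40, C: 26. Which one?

Candidate A: Squares mod 91: 51^1≡51, 51^2≡53, 51^4≡79, 51^8≡53; 13 = 8 + 4 + 1, so 51^13 ≡ 53·79·51 ≡ 51 (mod 91)
Candidate B: Squares mod 91: 40^1≡40, 40^2≡53, 40^4≡79, 40^8≡53; 13 = 8 + 4 + 1, so 40^13 ≡ 53·79·40 ≡ 40 (mod 91)
  → matches m = 40
Candidate C: Squares mod 91: 26^1≡26, 26^2≡39, 26^4≡65, 26^8≡39; 13 = 8 + 4 + 1, so 26^13 ≡ 39·65·26 ≡ 26 (mod 91)

B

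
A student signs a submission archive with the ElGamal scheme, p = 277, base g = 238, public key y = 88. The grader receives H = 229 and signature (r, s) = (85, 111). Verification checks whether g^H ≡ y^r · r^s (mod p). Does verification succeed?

Left side g^H mod p:
Squares mod 277: 238^1≡238, 238^2≡136, 238^4≡214, 238^8≡91, 238^16≡248, 238^32≡10, 238^64≡100, 238^128≡28
229 = 128 + 64 + 32 + 4 + 1, so 238^229 ≡ 28·100·10·214·238 ≡ 3 (mod 277)
Right side y^r · r^s mod p:
Squares mod 277: 88^1≡88, 88^2≡265, 88^4≡144, 88^8≡238, 88^16≡136, 88^32≡214, 88^64≡91
85 = 64 + 16 + 4 + 1, so 88^85 ≡ 91·136·144·88 ≡ 136 (mod 277)
Squares mod 277: 85^1≡85, 85^2≡23, 85^4≡252, 85^8≡71, 85^16≡55, 85^32≡255, 85^64≡207
111 = 64 + 32 + 8 + 4 + 2 + 1, so 85^111 ≡ 207·255·71·252·23·85 ≡ 84 (mod 277)
136·84 = 11424 ≡ 67 (mod 277)
3 ≠ 67, so verification fails.

fails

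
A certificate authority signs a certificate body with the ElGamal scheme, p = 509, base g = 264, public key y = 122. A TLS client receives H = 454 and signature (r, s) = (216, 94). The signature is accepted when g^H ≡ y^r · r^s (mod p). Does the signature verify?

does not verify

Left side g^H mod p:
Squares mod 509: 264^1≡264, 264^2≡472, 264^4≡351, 264^8≡23, 264^16≡20, 264^32≡400, 264^64≡174, 264^128≡245, 264^256≡472
454 = 256 + 128 + 64 + 4 + 2, so 264^454 ≡ 472·245·174·351·472 ≡ 156 (mod 509)
Right side y^r · r^s mod p:
Squares mod 509: 122^1≡122, 122^2≡123, 122^4≡368, 122^8≡30, 122^16≡391, 122^32≡181, 122^64≡185, 122^128≡122
216 = 128 + 64 + 16 + 8, so 122^216 ≡ 122·185·391·30 ≡ 439 (mod 509)
Squares mod 509: 216^1≡216, 216^2≡337, 216^4≡62, 216^8≡281, 216^16≡66, 216^32≡284, 216^64≡234
94 = 64 + 16 + 8 + 4 + 2, so 216^94 ≡ 234·66·281·62·337 ≡ 241 (mod 509)
439·241 = 105799 ≡ 436 (mod 509)
156 ≠ 436, so verification fails.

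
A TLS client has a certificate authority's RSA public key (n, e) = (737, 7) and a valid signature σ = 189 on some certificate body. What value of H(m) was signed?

Squares mod 737: σ^1≡189, σ^2≡345, σ^4≡368
7 = 4 + 2 + 1, so σ^7 ≡ 368·345·189 ≡ 194 (mod 737)

194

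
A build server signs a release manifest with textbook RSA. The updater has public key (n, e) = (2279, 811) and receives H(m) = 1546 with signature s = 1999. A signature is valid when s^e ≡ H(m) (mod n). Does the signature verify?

s^811 mod 2279 = 1546
1546 = H(m), so the signature checks out.

verifies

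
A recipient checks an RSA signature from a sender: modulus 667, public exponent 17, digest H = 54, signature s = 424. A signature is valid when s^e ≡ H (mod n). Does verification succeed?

fails

Squares mod 667: s^1≡424, s^2≡353, s^4≡547, s^8≡393, s^16≡372
17 = 16 + 1, so s^17 ≡ 372·424 ≡ 316 (mod 667)
316 ≠ 54, so verification fails.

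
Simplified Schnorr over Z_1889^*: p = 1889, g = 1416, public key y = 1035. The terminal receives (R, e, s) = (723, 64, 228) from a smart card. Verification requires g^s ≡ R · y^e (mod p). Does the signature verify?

g^s mod p:
1416^2 = 2005056 ≡ 827
1416^4 ≡ 827^2 = 683929 ≡ 111
1416^8 ≡ 111^2 = 12321 ≡ 987
1416^16 ≡ 987^2 = 974169 ≡ 1334
1416^32 ≡ 1334^2 = 1779556 ≡ 118
1416^64 ≡ 118^2 = 13924 ≡ 701
1416^128 ≡ 701^2 = 491401 ≡ 261
228 = 128 + 64 + 32 + 4, so 1416^228 ≡ 261·701·118·111 ≡ 1887 (mod 1889)
R · y^e mod p:
1035^2 = 1071225 ≡ 162
1035^4 ≡ 162^2 = 26244 ≡ 1687
1035^8 ≡ 1687^2 = 2845969 ≡ 1135
1035^16 ≡ 1135^2 = 1288225 ≡ 1816
1035^32 ≡ 1816^2 = 3297856 ≡ 1551
1035^64 ≡ 1551^2 = 2405601 ≡ 904
723·904 = 653592 ≡ 1887 (mod 1889)
1887 ≡ 1887 (mod 1889); signature holds.

verifies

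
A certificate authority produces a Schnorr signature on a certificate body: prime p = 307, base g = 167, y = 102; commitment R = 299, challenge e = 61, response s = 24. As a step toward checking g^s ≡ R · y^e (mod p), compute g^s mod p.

304

Squares mod 307: 167^1≡167, 167^2≡259, 167^4≡155, 167^8≡79, 167^16≡101
24 = 16 + 8, so 167^24 ≡ 101·79 ≡ 304 (mod 307)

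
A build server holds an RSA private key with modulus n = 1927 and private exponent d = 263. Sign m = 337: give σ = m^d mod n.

1303

Squares mod 1927: m^1≡337, m^2≡1803, m^4≡1887, m^8≡1600, m^16≡944, m^32≡862, m^64≡1149, m^128≡206, m^256≡42
263 = 256 + 4 + 2 + 1, so m^263 ≡ 42·1887·1803·337 ≡ 1303 (mod 1927)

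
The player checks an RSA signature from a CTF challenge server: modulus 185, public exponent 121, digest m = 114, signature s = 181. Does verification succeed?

fails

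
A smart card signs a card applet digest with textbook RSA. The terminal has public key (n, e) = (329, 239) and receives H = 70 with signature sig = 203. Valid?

yes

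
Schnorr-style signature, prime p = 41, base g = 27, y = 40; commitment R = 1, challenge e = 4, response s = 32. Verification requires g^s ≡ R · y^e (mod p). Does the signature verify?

verifies

g^s mod p:
27^2 = 729 ≡ 32
27^4 ≡ 32^2 = 1024 ≡ 40
27^8 ≡ 40^2 = 1600 ≡ 1
27^16 ≡ 1^2 = 1
27^32 ≡ 1^2 = 1
R · y^e mod p:
40^2 = 1600 ≡ 1
40^4 ≡ 1^2 = 1
1·1 = 1 ≡ 1 (mod 41)
1 ≡ 1 (mod 41); signature holds.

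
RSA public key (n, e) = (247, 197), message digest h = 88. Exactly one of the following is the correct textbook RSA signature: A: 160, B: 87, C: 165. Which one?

Candidate A: Squares mod 247: 160^1≡160, 160^2≡159, 160^4≡87, 160^8≡159, 160^16≡87, 160^32≡159, 160^64≡87, 160^128≡159; 197 = 128 + 64 + 4 + 1, so 160^197 ≡ 159·87·87·160 ≡ 88 (mod 247)
  → matches h = 88
Candidate B: Squares mod 247: 87^1≡87, 87^2≡159, 87^4≡87, 87^8≡159, 87^16≡87, 87^32≡159, 87^64≡87, 87^128≡159; 197 = 128 + 64 + 4 + 1, so 87^197 ≡ 159·87·87·87 ≡ 159 (mod 247)
Candidate C: Squares mod 247: 165^1≡165, 165^2≡55, 165^4≡61, 165^8≡16, 165^16≡9, 165^32≡81, 165^64≡139, 165^128≡55; 197 = 128 + 64 + 4 + 1, so 165^197 ≡ 55·139·61·165 ≡ 3 (mod 247)

A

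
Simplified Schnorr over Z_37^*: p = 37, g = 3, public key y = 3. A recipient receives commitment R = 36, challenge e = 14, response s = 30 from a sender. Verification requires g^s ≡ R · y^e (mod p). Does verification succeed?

fails

g^s mod p:
3^30 mod 37 = 10
R · y^e mod p:
3^14 mod 37 = 16
36·16 = 576 ≡ 21 (mod 37)
10 ≠ 21; the check fails.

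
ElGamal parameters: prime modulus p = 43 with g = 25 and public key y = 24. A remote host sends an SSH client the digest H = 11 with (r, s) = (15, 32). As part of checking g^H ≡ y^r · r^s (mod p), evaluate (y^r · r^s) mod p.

38

24^2 = 576 ≡ 17
24^4 ≡ 17^2 = 289 ≡ 31
24^8 ≡ 31^2 = 961 ≡ 15
15 = 8 + 4 + 2 + 1, so 24^15 ≡ 15·31·17·24 ≡ 4 (mod 43)
15^2 = 225 ≡ 10
15^4 ≡ 10^2 = 100 ≡ 14
15^8 ≡ 14^2 = 196 ≡ 24
15^16 ≡ 24^2 = 576 ≡ 17
15^32 ≡ 17^2 = 289 ≡ 31
y^r · r^s ≡ 4·31 = 124 ≡ 38 (mod 43)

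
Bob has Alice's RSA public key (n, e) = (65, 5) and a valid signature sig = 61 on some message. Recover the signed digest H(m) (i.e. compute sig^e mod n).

sig^2 ≡ 61^2 = 3721 ≡ 16
sig^4 ≡ 16^2 = 256 ≡ 61
5 = 4 + 1, so sig^5 ≡ 61·61 ≡ 16 (mod 65)

16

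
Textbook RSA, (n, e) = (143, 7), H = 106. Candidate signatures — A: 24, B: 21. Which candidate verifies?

A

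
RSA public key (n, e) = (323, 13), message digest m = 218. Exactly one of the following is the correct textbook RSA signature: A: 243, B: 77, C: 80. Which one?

C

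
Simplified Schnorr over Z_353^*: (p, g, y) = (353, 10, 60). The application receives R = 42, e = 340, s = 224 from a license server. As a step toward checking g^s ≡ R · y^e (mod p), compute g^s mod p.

1

10^224 mod 353 = 1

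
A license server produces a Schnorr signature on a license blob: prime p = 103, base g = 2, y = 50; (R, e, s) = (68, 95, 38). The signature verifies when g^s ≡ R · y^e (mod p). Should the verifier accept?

g^s mod p:
2^2 = 4
2^4 ≡ 4^2 = 16
2^8 ≡ 16^2 = 256 ≡ 50
2^16 ≡ 50^2 = 2500 ≡ 28
2^32 ≡ 28^2 = 784 ≡ 63
38 = 32 + 4 + 2, so 2^38 ≡ 63·16·4 ≡ 15 (mod 103)
R · y^e mod p:
50^2 = 2500 ≡ 28
50^4 ≡ 28^2 = 784 ≡ 63
50^8 ≡ 63^2 = 3969 ≡ 55
50^16 ≡ 55^2 = 3025 ≡ 38
50^32 ≡ 38^2 = 1444 ≡ 2
50^64 ≡ 2^2 = 4
95 = 64 + 16 + 8 + 4 + 2 + 1, so 50^95 ≡ 4·38·55·63·28·50 ≡ 29 (mod 103)
68·29 = 1972 ≡ 15 (mod 103)
15 ≡ 15 (mod 103); signature holds.

accept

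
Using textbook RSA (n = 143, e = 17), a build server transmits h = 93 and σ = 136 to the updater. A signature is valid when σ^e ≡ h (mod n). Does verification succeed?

passes

σ^2 ≡ 136^2 = 18496 ≡ 49
σ^4 ≡ 49^2 = 2401 ≡ 113
σ^8 ≡ 113^2 = 12769 ≡ 42
σ^16 ≡ 42^2 = 1764 ≡ 48
17 = 16 + 1, so σ^17 ≡ 48·136 ≡ 93 (mod 143)
93 = h, so the signature checks out.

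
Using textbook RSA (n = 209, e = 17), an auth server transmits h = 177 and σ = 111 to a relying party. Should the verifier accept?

σ^2 ≡ 111^2 = 12321 ≡ 199
σ^4 ≡ 199^2 = 39601 ≡ 100
σ^8 ≡ 100^2 = 10000 ≡ 177
σ^16 ≡ 177^2 = 31329 ≡ 188
17 = 16 + 1, so σ^17 ≡ 188·111 ≡ 177 (mod 209)
σ^17 mod 209 = 177 matches h.

accept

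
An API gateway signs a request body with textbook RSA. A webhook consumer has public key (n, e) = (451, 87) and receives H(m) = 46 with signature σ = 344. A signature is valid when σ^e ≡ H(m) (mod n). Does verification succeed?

fails

σ^2 ≡ 344^2 = 118336 ≡ 174
σ^4 ≡ 174^2 = 30276 ≡ 59
σ^8 ≡ 59^2 = 3481 ≡ 324
σ^16 ≡ 324^2 = 104976 ≡ 344
σ^32 ≡ 344^2 = 118336 ≡ 174
σ^64 ≡ 174^2 = 30276 ≡ 59
87 = 64 + 16 + 4 + 2 + 1, so σ^87 ≡ 59·344·59·174·344 ≡ 174 (mod 451)
174 ≠ 46, so verification fails.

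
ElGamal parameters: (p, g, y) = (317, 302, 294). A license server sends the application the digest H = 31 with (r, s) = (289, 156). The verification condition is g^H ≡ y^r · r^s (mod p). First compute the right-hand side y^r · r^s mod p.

294^2 = 86436 ≡ 212
294^4 ≡ 212^2 = 44944 ≡ 247
294^8 ≡ 247^2 = 61009 ≡ 145
294^16 ≡ 145^2 = 21025 ≡ 103
294^32 ≡ 103^2 = 10609 ≡ 148
294^64 ≡ 148^2 = 21904 ≡ 31
294^128 ≡ 31^2 = 961 ≡ 10
294^256 ≡ 10^2 = 100
289 = 256 + 32 + 1, so 294^289 ≡ 100·148·294 ≡ 58 (mod 317)
289^2 = 83521 ≡ 150
289^4 ≡ 150^2 = 22500 ≡ 310
289^8 ≡ 310^2 = 96100 ≡ 49
289^16 ≡ 49^2 = 2401 ≡ 182
289^32 ≡ 182^2 = 33124 ≡ 156
289^64 ≡ 156^2 = 24336 ≡ 244
289^128 ≡ 244^2 = 59536 ≡ 257
156 = 128 + 16 + 8 + 4, so 289^156 ≡ 257·182·49·310 ≡ 205 (mod 317)
y^r · r^s ≡ 58·205 = 11890 ≡ 161 (mod 317)

161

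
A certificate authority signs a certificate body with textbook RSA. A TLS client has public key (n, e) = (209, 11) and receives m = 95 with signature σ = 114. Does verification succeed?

fails

σ^2 ≡ 114^2 = 12996 ≡ 38
σ^4 ≡ 38^2 = 1444 ≡ 190
σ^8 ≡ 190^2 = 36100 ≡ 152
11 = 8 + 2 + 1, so σ^11 ≡ 152·38·114 ≡ 114 (mod 209)
σ^11 mod 209 = 114, but m = 95.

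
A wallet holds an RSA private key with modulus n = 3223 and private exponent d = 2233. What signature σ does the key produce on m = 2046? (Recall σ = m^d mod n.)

396

Squares mod 3223: m^1≡2046, m^2≡2662, m^4≡2090, m^8≡935, m^16≡792, m^32≡2002, m^64≡1815, m^128≡319, m^256≡1848, m^512≡1947, m^1024≡561, m^2048≡2090
2233 = 2048 + 128 + 32 + 16 + 8 + 1, so m^2233 ≡ 2090·319·2002·792·935·2046 ≡ 396 (mod 3223)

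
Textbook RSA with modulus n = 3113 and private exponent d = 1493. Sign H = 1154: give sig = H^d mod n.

H^1493 mod 3113 = 98

98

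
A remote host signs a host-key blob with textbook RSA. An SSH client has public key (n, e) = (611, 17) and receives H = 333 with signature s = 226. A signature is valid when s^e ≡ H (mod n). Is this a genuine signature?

forged

s^2 ≡ 226^2 = 51076 ≡ 363
s^4 ≡ 363^2 = 131769 ≡ 404
s^8 ≡ 404^2 = 163216 ≡ 79
s^16 ≡ 79^2 = 6241 ≡ 131
17 = 16 + 1, so s^17 ≡ 131·226 ≡ 278 (mod 611)
The recovered value 278 does not match the digest 333.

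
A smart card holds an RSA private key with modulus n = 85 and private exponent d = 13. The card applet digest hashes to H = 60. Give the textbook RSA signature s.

25

H^2 ≡ 60^2 = 3600 ≡ 30
H^4 ≡ 30^2 = 900 ≡ 50
H^8 ≡ 50^2 = 2500 ≡ 35
13 = 8 + 4 + 1, so H^13 ≡ 35·50·60 ≡ 25 (mod 85)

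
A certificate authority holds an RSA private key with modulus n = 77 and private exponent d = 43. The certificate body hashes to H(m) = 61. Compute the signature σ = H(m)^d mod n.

(H(m))^2 ≡ 61^2 = 3721 ≡ 25
(H(m))^4 ≡ 25^2 = 625 ≡ 9
(H(m))^8 ≡ 9^2 = 81 ≡ 4
(H(m))^16 ≡ 4^2 = 16
(H(m))^32 ≡ 16^2 = 256 ≡ 25
43 = 32 + 8 + 2 + 1, so (H(m))^43 ≡ 25·4·25·61 ≡ 40 (mod 77)

40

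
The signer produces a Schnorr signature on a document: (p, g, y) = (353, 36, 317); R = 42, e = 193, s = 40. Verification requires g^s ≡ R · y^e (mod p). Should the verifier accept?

reject

g^s mod p:
36^2 = 1296 ≡ 237
36^4 ≡ 237^2 = 56169 ≡ 42
36^8 ≡ 42^2 = 1764 ≡ 352
36^16 ≡ 352^2 = 123904 ≡ 1
36^32 ≡ 1^2 = 1
40 = 32 + 8, so 36^40 ≡ 1·352 ≡ 352 (mod 353)
R · y^e mod p:
317^2 = 100489 ≡ 237
317^4 ≡ 237^2 = 56169 ≡ 42
317^8 ≡ 42^2 = 1764 ≡ 352
317^16 ≡ 352^2 = 123904 ≡ 1
317^32 ≡ 1^2 = 1
317^64 ≡ 1^2 = 1
317^128 ≡ 1^2 = 1
193 = 128 + 64 + 1, so 317^193 ≡ 1·1·317 ≡ 317 (mod 353)
42·317 = 13314 ≡ 253 (mod 353)
352 ≠ 253; the check fails.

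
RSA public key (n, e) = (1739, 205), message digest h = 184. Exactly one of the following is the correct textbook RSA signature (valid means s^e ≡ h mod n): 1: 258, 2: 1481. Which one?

1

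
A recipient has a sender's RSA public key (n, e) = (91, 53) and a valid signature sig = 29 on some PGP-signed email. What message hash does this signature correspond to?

22

sig^53 mod 91 = 22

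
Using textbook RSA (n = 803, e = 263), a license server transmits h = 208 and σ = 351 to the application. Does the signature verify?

σ^2 ≡ 351^2 = 123201 ≡ 342
σ^4 ≡ 342^2 = 116964 ≡ 529
σ^8 ≡ 529^2 = 279841 ≡ 397
σ^16 ≡ 397^2 = 157609 ≡ 221
σ^32 ≡ 221^2 = 48841 ≡ 661
σ^64 ≡ 661^2 = 436921 ≡ 89
σ^128 ≡ 89^2 = 7921 ≡ 694
σ^256 ≡ 694^2 = 481636 ≡ 639
263 = 256 + 4 + 2 + 1, so σ^263 ≡ 639·529·342·351 ≡ 208 (mod 803)
σ^263 mod 803 = 208 matches h.

verifies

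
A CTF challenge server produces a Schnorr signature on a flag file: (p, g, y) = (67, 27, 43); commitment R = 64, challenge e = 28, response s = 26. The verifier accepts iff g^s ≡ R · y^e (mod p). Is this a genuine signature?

g^s mod p:
Squares mod 67: 27^1≡27, 27^2≡59, 27^4≡64, 27^8≡9, 27^16≡14
26 = 16 + 8 + 2, so 27^26 ≡ 14·9·59 ≡ 64 (mod 67)
R · y^e mod p:
Squares mod 67: 43^1≡43, 43^2≡40, 43^4≡59, 43^8≡64, 43^16≡9
28 = 16 + 8 + 4, so 43^28 ≡ 9·64·59 ≡ 15 (mod 67)
64·15 = 960 ≡ 22 (mod 67)
64 ≠ 22; the check fails.

forged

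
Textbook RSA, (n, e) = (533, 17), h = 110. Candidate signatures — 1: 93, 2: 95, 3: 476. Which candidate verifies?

1

Candidate 1: Squares mod 533: 93^1≡93, 93^2≡121, 93^4≡250, 93^8≡139, 93^16≡133; 17 = 16 + 1, so 93^17 ≡ 133·93 ≡ 110 (mod 533)
  → matches h = 110
Candidate 2: Squares mod 533: 95^1≡95, 95^2≡497, 95^4≡230, 95^8≡133, 95^16≡100; 17 = 16 + 1, so 95^17 ≡ 100·95 ≡ 439 (mod 533)
Candidate 3: Squares mod 533: 476^1≡476, 476^2≡51, 476^4≡469, 476^8≡365, 476^16≡508; 17 = 16 + 1, so 476^17 ≡ 508·476 ≡ 359 (mod 533)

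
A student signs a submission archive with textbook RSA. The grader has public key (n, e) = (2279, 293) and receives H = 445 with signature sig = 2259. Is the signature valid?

valid

sig^2 ≡ 2259^2 = 5103081 ≡ 400
sig^4 ≡ 400^2 = 160000 ≡ 470
sig^8 ≡ 470^2 = 220900 ≡ 2116
sig^16 ≡ 2116^2 = 4477456 ≡ 1500
sig^32 ≡ 1500^2 = 2250000 ≡ 627
sig^64 ≡ 627^2 = 393129 ≡ 1141
sig^128 ≡ 1141^2 = 1301881 ≡ 572
sig^256 ≡ 572^2 = 327184 ≡ 1287
293 = 256 + 32 + 4 + 1, so sig^293 ≡ 1287·627·470·2259 ≡ 445 (mod 2279)
sig^293 mod 2279 = 445 matches H.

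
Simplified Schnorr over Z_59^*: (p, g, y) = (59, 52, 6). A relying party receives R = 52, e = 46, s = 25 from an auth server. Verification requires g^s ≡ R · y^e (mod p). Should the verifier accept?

accept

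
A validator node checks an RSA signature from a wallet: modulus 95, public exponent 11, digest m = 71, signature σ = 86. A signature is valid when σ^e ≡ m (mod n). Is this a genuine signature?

σ^11 mod 95 = 71
71 = m, so the signature checks out.

genuine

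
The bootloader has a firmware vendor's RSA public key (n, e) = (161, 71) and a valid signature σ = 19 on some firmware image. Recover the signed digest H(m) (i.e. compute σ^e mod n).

80

σ^2 ≡ 19^2 = 361 ≡ 39
σ^4 ≡ 39^2 = 1521 ≡ 72
σ^8 ≡ 72^2 = 5184 ≡ 32
σ^16 ≡ 32^2 = 1024 ≡ 58
σ^32 ≡ 58^2 = 3364 ≡ 144
σ^64 ≡ 144^2 = 20736 ≡ 128
71 = 64 + 4 + 2 + 1, so σ^71 ≡ 128·72·39·19 ≡ 80 (mod 161)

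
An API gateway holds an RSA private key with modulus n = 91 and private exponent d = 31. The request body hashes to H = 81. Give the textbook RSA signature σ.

Squares mod 91: H^1≡81, H^2≡9, H^4≡81, H^8≡9, H^16≡81
31 = 16 + 8 + 4 + 2 + 1, so H^31 ≡ 81·9·81·9·81 ≡ 81 (mod 91)

81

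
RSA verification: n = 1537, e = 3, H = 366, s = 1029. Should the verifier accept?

accept

s^2 ≡ 1029^2 = 1058841 ≡ 1385
3 = 2 + 1, so s^3 ≡ 1385·1029 ≡ 366 (mod 1537)
Since 366 equals the digest 366, verification succeeds.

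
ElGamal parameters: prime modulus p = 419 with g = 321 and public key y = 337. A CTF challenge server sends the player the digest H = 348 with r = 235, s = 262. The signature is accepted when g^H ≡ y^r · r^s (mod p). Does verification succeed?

fails

Left side g^H mod p:
321^348 mod 419 = 79
Right side y^r · r^s mod p:
337^235 mod 419 = 326
235^262 mod 419 = 260
326·260 = 84760 ≡ 122 (mod 419)
79 ≠ 122, so verification fails.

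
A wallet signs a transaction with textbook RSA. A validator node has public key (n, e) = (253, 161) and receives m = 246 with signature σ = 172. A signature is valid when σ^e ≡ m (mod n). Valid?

no

σ^2 ≡ 172^2 = 29584 ≡ 236
σ^4 ≡ 236^2 = 55696 ≡ 36
σ^8 ≡ 36^2 = 1296 ≡ 31
σ^16 ≡ 31^2 = 961 ≡ 202
σ^32 ≡ 202^2 = 40804 ≡ 71
σ^64 ≡ 71^2 = 5041 ≡ 234
σ^128 ≡ 234^2 = 54756 ≡ 108
161 = 128 + 32 + 1, so σ^161 ≡ 108·71·172 ≡ 7 (mod 253)
σ^161 mod 253 = 7, but m = 246.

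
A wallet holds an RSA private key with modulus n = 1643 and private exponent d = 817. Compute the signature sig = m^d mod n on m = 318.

901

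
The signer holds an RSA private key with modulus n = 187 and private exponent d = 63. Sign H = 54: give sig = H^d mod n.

H^2 ≡ 54^2 = 2916 ≡ 111
H^4 ≡ 111^2 = 12321 ≡ 166
H^8 ≡ 166^2 = 27556 ≡ 67
H^16 ≡ 67^2 = 4489 ≡ 1
H^32 ≡ 1^2 = 1
63 = 32 + 16 + 8 + 4 + 2 + 1, so H^63 ≡ 1·1·67·166·111·54 ≡ 142 (mod 187)

142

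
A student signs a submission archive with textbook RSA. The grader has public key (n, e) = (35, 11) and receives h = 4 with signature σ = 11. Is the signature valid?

invalid

σ^2 ≡ 11^2 = 121 ≡ 16
σ^4 ≡ 16^2 = 256 ≡ 11
σ^8 ≡ 11^2 = 121 ≡ 16
11 = 8 + 2 + 1, so σ^11 ≡ 16·16·11 ≡ 16 (mod 35)
The recovered value 16 does not match the digest 4.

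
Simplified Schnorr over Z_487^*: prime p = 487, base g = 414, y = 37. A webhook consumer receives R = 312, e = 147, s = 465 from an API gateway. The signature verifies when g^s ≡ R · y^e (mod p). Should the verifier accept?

reject

g^s mod p:
414^2 = 171396 ≡ 459
414^4 ≡ 459^2 = 210681 ≡ 297
414^8 ≡ 297^2 = 88209 ≡ 62
414^16 ≡ 62^2 = 3844 ≡ 435
414^32 ≡ 435^2 = 189225 ≡ 269
414^64 ≡ 269^2 = 72361 ≡ 285
414^128 ≡ 285^2 = 81225 ≡ 383
414^256 ≡ 383^2 = 146689 ≡ 102
465 = 256 + 128 + 64 + 16 + 1, so 414^465 ≡ 102·383·285·435·414 ≡ 348 (mod 487)
R · y^e mod p:
37^2 = 1369 ≡ 395
37^4 ≡ 395^2 = 156025 ≡ 185
37^8 ≡ 185^2 = 34225 ≡ 135
37^16 ≡ 135^2 = 18225 ≡ 206
37^32 ≡ 206^2 = 42436 ≡ 67
37^64 ≡ 67^2 = 4489 ≡ 106
37^128 ≡ 106^2 = 11236 ≡ 35
147 = 128 + 16 + 2 + 1, so 37^147 ≡ 35·206·395·37 ≡ 12 (mod 487)
312·12 = 3744 ≡ 335 (mod 487)
348 ≠ 335; the check fails.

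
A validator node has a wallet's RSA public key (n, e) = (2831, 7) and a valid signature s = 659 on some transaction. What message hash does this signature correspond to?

2423

Squares mod 2831: s^1≡659, s^2≡1138, s^4≡1277
7 = 4 + 2 + 1, so s^7 ≡ 1277·1138·659 ≡ 2423 (mod 2831)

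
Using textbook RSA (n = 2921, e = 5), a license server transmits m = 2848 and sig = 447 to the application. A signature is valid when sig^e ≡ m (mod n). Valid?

sig^2 ≡ 447^2 = 199809 ≡ 1181
sig^4 ≡ 1181^2 = 1394761 ≡ 1444
5 = 4 + 1, so sig^5 ≡ 1444·447 ≡ 2848 (mod 2921)
sig^5 mod 2921 = 2848 matches m.

yes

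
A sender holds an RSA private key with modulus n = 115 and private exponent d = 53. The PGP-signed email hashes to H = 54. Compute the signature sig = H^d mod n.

9

Squares mod 115: H^1≡54, H^2≡41, H^4≡71, H^8≡96, H^16≡16, H^32≡26
53 = 32 + 16 + 4 + 1, so H^53 ≡ 26·16·71·54 ≡ 9 (mod 115)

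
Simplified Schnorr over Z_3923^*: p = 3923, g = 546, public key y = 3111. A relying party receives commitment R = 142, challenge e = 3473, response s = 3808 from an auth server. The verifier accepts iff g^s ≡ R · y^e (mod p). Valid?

g^s mod p:
Squares mod 3923: 546^1≡546, 546^2≡3891, 546^4≡1024, 546^8≡1135, 546^16≡1481, 546^32≡404, 546^64≡2373, 546^128≡1624, 546^256≡1120, 546^512≡2963, 546^1024≡3618, 546^2048≡2796
3808 = 2048 + 1024 + 512 + 128 + 64 + 32, so 546^3808 ≡ 2796·3618·2963·1624·2373·404 ≡ 1545 (mod 3923)
R · y^e mod p:
Squares mod 3923: 3111^1≡3111, 3111^2≡280, 3111^4≡3863, 3111^8≡3600, 3111^16≡2331, 3111^32≡206, 3111^64≡3206, 3111^128≡176, 3111^256≡3515, 3111^512≡1698, 3111^1024≡3722, 3111^2048≡1171
3473 = 2048 + 1024 + 256 + 128 + 16 + 1, so 3111^3473 ≡ 1171·3722·3515·176·2331·3111 ≡ 738 (mod 3923)
142·738 = 104796 ≡ 2798 (mod 3923)
1545 ≠ 2798; the check fails.

no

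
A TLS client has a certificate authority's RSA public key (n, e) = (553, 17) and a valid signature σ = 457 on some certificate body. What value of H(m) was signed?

18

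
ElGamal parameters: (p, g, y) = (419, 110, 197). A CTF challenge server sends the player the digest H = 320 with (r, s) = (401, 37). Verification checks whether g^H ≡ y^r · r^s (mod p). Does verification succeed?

passes

Left side g^H mod p:
Squares mod 419: 110^1≡110, 110^2≡368, 110^4≡87, 110^8≡27, 110^16≡310, 110^32≡149, 110^64≡413, 110^128≡36, 110^256≡39
320 = 256 + 64, so 110^320 ≡ 39·413 ≡ 185 (mod 419)
Right side y^r · r^s mod p:
Squares mod 419: 197^1≡197, 197^2≡261, 197^4≡243, 197^8≡389, 197^16≡62, 197^32≡73, 197^64≡301, 197^128≡97, 197^256≡191
401 = 256 + 128 + 16 + 1, so 197^401 ≡ 191·97·62·197 ≡ 286 (mod 419)
Squares mod 419: 401^1≡401, 401^2≡324, 401^4≡226, 401^8≡377, 401^16≡88, 401^32≡202
37 = 32 + 4 + 1, so 401^37 ≡ 202·226·401 ≡ 342 (mod 419)
286·342 = 97812 ≡ 185 (mod 419)
185 ≡ 185 (mod 419), so the signature is genuine.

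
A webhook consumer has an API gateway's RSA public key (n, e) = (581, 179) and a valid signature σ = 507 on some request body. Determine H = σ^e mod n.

425

σ^2 ≡ 507^2 = 257049 ≡ 247
σ^4 ≡ 247^2 = 61009 ≡ 4
σ^8 ≡ 4^2 = 16
σ^16 ≡ 16^2 = 256
σ^32 ≡ 256^2 = 65536 ≡ 464
σ^64 ≡ 464^2 = 215296 ≡ 326
σ^128 ≡ 326^2 = 106276 ≡ 534
179 = 128 + 32 + 16 + 2 + 1, so σ^179 ≡ 534·464·256·247·507 ≡ 425 (mod 581)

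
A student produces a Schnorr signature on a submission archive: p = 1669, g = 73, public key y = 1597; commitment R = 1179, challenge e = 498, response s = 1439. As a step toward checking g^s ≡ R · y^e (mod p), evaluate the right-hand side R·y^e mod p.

1485

1597^2 = 2550409 ≡ 177
1597^4 ≡ 177^2 = 31329 ≡ 1287
1597^8 ≡ 1287^2 = 1656369 ≡ 721
1597^16 ≡ 721^2 = 519841 ≡ 782
1597^32 ≡ 782^2 = 611524 ≡ 670
1597^64 ≡ 670^2 = 448900 ≡ 1608
1597^128 ≡ 1608^2 = 2585664 ≡ 383
1597^256 ≡ 383^2 = 146689 ≡ 1486
498 = 256 + 128 + 64 + 32 + 16 + 2, so 1597^498 ≡ 1486·383·1608·670·782·177 ≡ 14 (mod 1669)
R · y^e ≡ 1179·14 = 16506 ≡ 1485 (mod 1669)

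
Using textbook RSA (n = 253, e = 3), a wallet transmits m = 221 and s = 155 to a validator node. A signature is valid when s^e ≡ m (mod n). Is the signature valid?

s^2 ≡ 155^2 = 24025 ≡ 243
3 = 2 + 1, so s^3 ≡ 243·155 ≡ 221 (mod 253)
Since 221 equals the digest 221, verification succeeds.

valid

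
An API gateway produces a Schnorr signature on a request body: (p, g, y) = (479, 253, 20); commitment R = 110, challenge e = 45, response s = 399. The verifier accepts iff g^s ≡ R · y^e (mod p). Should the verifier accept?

accept

g^s mod p:
253^2 = 64009 ≡ 302
253^4 ≡ 302^2 = 91204 ≡ 194
253^8 ≡ 194^2 = 37636 ≡ 274
253^16 ≡ 274^2 = 75076 ≡ 352
253^32 ≡ 352^2 = 123904 ≡ 322
253^64 ≡ 322^2 = 103684 ≡ 220
253^128 ≡ 220^2 = 48400 ≡ 21
253^256 ≡ 21^2 = 441
399 = 256 + 128 + 8 + 4 + 2 + 1, so 253^399 ≡ 441·21·274·194·302·253 ≡ 56 (mod 479)
R · y^e mod p:
20^2 = 400
20^4 ≡ 400^2 = 160000 ≡ 14
20^8 ≡ 14^2 = 196
20^16 ≡ 196^2 = 38416 ≡ 96
20^32 ≡ 96^2 = 9216 ≡ 115
45 = 32 + 8 + 4 + 1, so 20^45 ≡ 115·196·14·20 ≡ 375 (mod 479)
110·375 = 41250 ≡ 56 (mod 479)
56 ≡ 56 (mod 479); signature holds.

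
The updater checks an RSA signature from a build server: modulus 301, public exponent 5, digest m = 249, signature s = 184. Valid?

yes

s^5 mod 301 = 249
249 = m, so the signature checks out.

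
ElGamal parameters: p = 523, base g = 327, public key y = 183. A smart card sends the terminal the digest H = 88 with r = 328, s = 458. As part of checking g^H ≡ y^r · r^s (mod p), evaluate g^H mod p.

327^2 = 106929 ≡ 237
327^4 ≡ 237^2 = 56169 ≡ 208
327^8 ≡ 208^2 = 43264 ≡ 378
327^16 ≡ 378^2 = 142884 ≡ 105
327^32 ≡ 105^2 = 11025 ≡ 42
327^64 ≡ 42^2 = 1764 ≡ 195
88 = 64 + 16 + 8, so 327^88 ≡ 195·105·378 ≡ 196 (mod 523)

196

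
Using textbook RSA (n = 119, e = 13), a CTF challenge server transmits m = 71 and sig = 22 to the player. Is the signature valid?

valid

sig^2 ≡ 22^2 = 484 ≡ 8
sig^4 ≡ 8^2 = 64
sig^8 ≡ 64^2 = 4096 ≡ 50
13 = 8 + 4 + 1, so sig^13 ≡ 50·64·22 ≡ 71 (mod 119)
71 = m, so the signature checks out.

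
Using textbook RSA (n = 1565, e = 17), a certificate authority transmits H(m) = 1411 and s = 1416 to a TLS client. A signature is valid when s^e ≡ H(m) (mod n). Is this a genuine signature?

genuine

Squares mod 1565: s^1≡1416, s^2≡291, s^4≡171, s^8≡1071, s^16≡1461
17 = 16 + 1, so s^17 ≡ 1461·1416 ≡ 1411 (mod 1565)
1411 = H(m), so the signature checks out.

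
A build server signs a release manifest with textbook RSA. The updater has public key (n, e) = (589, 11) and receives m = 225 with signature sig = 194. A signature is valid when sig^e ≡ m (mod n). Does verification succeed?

passes

sig^2 ≡ 194^2 = 37636 ≡ 529
sig^4 ≡ 529^2 = 279841 ≡ 66
sig^8 ≡ 66^2 = 4356 ≡ 233
11 = 8 + 2 + 1, so sig^11 ≡ 233·529·194 ≡ 225 (mod 589)
sig^11 mod 589 = 225 matches m.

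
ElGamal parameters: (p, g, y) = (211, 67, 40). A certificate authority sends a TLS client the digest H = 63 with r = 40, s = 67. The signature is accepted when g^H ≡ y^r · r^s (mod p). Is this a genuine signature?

forged

Left side g^H mod p:
Squares mod 211: 67^1≡67, 67^2≡58, 67^4≡199, 67^8≡144, 67^16≡58, 67^32≡199
63 = 32 + 16 + 8 + 4 + 2 + 1, so 67^63 ≡ 199·58·144·199·58·67 ≡ 210 (mod 211)
Right side y^r · r^s mod p:
Squares mod 211: 40^1≡40, 40^2≡123, 40^4≡148, 40^8≡171, 40^16≡123, 40^32≡148
40 = 32 + 8, so 40^40 ≡ 148·171 ≡ 199 (mod 211)
Squares mod 211: 40^1≡40, 40^2≡123, 40^4≡148, 40^8≡171, 40^16≡123, 40^32≡148, 40^64≡171
67 = 64 + 2 + 1, so 40^67 ≡ 171·123·40 ≡ 63 (mod 211)
199·63 = 12537 ≡ 88 (mod 211)
210 ≠ 88, so verification fails.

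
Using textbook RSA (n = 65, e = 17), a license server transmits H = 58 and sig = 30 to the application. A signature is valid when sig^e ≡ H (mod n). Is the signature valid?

invalid

sig^2 ≡ 30^2 = 900 ≡ 55
sig^4 ≡ 55^2 = 3025 ≡ 35
sig^8 ≡ 35^2 = 1225 ≡ 55
sig^16 ≡ 55^2 = 3025 ≡ 35
17 = 16 + 1, so sig^17 ≡ 35·30 ≡ 10 (mod 65)
sig^17 mod 65 = 10, but H = 58.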